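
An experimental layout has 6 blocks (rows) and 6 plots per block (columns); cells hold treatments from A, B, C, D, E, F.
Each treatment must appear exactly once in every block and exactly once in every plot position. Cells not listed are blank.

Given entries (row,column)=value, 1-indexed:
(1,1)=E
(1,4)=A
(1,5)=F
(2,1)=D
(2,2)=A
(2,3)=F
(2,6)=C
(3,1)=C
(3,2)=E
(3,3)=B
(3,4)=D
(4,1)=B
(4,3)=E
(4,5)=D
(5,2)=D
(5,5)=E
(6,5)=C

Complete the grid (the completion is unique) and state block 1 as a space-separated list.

E B C A F D

Block 2, plot 5: block 2 has {A, C, D, F} and plot 5 has {C, D, E, F}, leaving only B.
Block 2, plot 4: block 2 has {A, B, C, D, F} and plot 4 has {A, D}, leaving only E.
Block 3, plot 5: block 3 has {B, C, D, E} and plot 5 has {B, C, D, E, F}, leaving only A.
Block 3, plot 6: block 3 has {A, B, C, D, E} and plot 6 has {C}, leaving only F.
Block 4, plot 6: block 4 has {B, D, E} and plot 6 has {C, F}, leaving only A.
Block 5, plot 6: block 5 has {D, E} and plot 6 has {A, C, F}, leaving only B.
Block 1, plot 6: block 1 has {A, E, F} and plot 6 has {A, B, C, F}, leaving only D.
Block 1, plot 3: block 1 has {A, D, E, F} and plot 3 has {B, E, F}, leaving only C.
Block 1, plot 2: block 1 has {A, C, D, E, F} and plot 2 has {A, D, E}, leaving only B.
So block 1 reads: E B C A F D.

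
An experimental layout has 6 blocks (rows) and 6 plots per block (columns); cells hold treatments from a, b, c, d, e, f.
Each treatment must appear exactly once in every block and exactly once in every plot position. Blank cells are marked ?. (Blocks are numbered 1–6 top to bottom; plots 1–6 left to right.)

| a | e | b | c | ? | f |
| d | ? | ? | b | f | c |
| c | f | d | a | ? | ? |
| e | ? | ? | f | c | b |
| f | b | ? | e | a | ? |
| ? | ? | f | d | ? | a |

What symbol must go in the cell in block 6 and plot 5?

e

Block 1, plot 5: block 1 has {a, b, c, e, f} and plot 5 has {a, c, f}, leaving only d.
Block 2, plot 2: block 2 has {b, c, d, f} and plot 2 has {b, e, f}, leaving only a.
Block 2, plot 3: block 2 has {a, b, c, d, f} and plot 3 has {b, d, f}, leaving only e.
Block 3, plot 6: block 3 has {a, c, d, f} and plot 6 has {a, b, c, f}, leaving only e.
Block 3, plot 5: block 3 has {a, c, d, e, f} and plot 5 has {a, c, d, f}, leaving only b.
Block 6 already has {a, d, f} and plot 5 already has {a, b, c, d, f}, so block 6, plot 5 must be e.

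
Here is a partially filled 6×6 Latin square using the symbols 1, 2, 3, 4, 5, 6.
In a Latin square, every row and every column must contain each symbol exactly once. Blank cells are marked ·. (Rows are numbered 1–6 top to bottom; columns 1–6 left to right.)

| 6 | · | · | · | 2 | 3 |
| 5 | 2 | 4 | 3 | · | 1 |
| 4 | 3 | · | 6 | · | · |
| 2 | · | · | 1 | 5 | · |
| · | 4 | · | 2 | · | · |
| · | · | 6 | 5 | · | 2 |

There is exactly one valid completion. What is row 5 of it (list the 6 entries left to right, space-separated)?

1 4 5 2 3 6

Row 1, column 4: row 1 has {2, 3, 6} and column 4 has {1, 2, 3, 5, 6}, leaving only 4.
Row 2, column 5: row 2 has {1, 2, 3, 4, 5} and column 5 has {2, 5}, leaving only 6.
Row 3, column 5: row 3 has {3, 4, 6} and column 5 has {2, 5, 6}, leaving only 1.
Row 5, column 5: row 5 has {2, 4} and column 5 has {1, 2, 5, 6}, leaving only 3.
Row 5, column 1: row 5 has {2, 3, 4} and column 1 has {2, 4, 5, 6}, leaving only 1.
Row 5, column 3: row 5 has {1, 2, 3, 4} and column 3 has {4, 6}, leaving only 5.
Row 5, column 6: row 5 has {1, 2, 3, 4, 5} and column 6 has {1, 2, 3}, leaving only 6.
So row 5 reads: 1 4 5 2 3 6.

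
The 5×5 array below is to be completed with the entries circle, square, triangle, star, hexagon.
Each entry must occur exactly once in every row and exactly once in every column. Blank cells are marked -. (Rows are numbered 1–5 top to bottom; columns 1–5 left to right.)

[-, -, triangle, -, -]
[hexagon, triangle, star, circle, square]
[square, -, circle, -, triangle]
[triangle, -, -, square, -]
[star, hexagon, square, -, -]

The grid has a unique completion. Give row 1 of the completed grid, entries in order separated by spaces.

circle square triangle star hexagon

Row 1, column 1: row 1 has {triangle} and column 1 has {square, triangle, star, hexagon}, leaving only circle.
Row 3, column 2: row 3 has {circle, square, triangle} and column 2 has {triangle, hexagon}, leaving only star.
Row 1, column 2: row 1 has {circle, triangle} and column 2 has {triangle, star, hexagon}, leaving only square.
Row 3, column 4: row 3 has {circle, square, triangle, star} and column 4 has {circle, square}, leaving only hexagon.
Row 1, column 4: row 1 has {circle, square, triangle} and column 4 has {circle, square, hexagon}, leaving only star.
Row 1, column 5: row 1 has {circle, square, triangle, star} and column 5 has {square, triangle}, leaving only hexagon.
So row 1 reads: circle square triangle star hexagon.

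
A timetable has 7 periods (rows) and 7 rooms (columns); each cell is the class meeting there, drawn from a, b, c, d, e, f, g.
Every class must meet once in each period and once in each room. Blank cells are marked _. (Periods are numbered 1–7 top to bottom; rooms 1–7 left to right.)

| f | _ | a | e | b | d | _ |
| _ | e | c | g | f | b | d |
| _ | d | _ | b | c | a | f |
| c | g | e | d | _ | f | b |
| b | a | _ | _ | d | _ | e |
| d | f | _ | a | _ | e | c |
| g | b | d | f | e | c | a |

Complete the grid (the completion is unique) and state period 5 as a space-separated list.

Period 5, room 4: period 5 has {a, b, d, e} and room 4 has {a, b, d, e, f, g}, leaving only c.
Period 5, room 6: period 5 has {a, b, c, d, e} and room 6 has {a, b, c, d, e, f}, leaving only g.
Period 5, room 3: period 5 has {a, b, c, d, e, g} and room 3 has {a, c, d, e}, leaving only f.
So period 5 reads: b a f c d g e.

b a f c d g e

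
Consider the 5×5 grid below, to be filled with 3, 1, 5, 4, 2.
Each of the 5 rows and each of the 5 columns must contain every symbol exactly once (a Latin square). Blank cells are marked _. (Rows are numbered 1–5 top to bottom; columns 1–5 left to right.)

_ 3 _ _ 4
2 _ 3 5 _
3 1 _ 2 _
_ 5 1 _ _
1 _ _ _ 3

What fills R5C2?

2

Row 1, column 1: row 1 has {3, 4} and column 1 has {3, 1, 2}, leaving only 5.
Row 1, column 3: row 1 has {3, 5, 4} and column 3 has {3, 1}, leaving only 2.
Row 1, column 4: row 1 has {3, 5, 4, 2} and column 4 has {5, 2}, leaving only 1.
Row 2, column 2: row 2 has {3, 5, 2} and column 2 has {3, 1, 5}, leaving only 4.
Row 5 already has {3, 1} and column 2 already has {3, 1, 5, 4}, so row 5, column 2 must be 2.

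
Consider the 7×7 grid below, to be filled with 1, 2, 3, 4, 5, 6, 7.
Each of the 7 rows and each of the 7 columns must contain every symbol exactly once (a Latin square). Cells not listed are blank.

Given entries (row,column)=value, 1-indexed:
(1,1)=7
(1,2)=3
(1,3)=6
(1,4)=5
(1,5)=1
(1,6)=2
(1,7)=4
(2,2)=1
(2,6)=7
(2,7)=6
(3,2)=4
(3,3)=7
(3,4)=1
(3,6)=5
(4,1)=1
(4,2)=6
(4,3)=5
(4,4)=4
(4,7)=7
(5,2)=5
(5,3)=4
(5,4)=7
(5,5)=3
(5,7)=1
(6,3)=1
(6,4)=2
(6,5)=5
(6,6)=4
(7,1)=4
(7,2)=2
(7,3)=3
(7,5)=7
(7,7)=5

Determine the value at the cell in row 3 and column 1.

Row 2, column 3: row 2 has {1, 6, 7} and column 3 has {1, 3, 4, 5, 6, 7}, leaving only 2.
Row 2, column 4: row 2 has {1, 2, 6, 7} and column 4 has {1, 2, 4, 5, 7}, leaving only 3.
Row 2, column 1: row 2 has {1, 2, 3, 6, 7} and column 1 has {1, 4, 7}, leaving only 5.
Row 2, column 5: row 2 has {1, 2, 3, 5, 6, 7} and column 5 has {1, 3, 5, 7}, leaving only 4.
Row 4, column 5: row 4 has {1, 4, 5, 6, 7} and column 5 has {1, 3, 4, 5, 7}, leaving only 2.
Row 3, column 5: row 3 has {1, 4, 5, 7} and column 5 has {1, 2, 3, 4, 5, 7}, leaving only 6.
Row 4, column 6: row 4 has {1, 2, 4, 5, 6, 7} and column 6 has {2, 4, 5, 7}, leaving only 3.
Row 5, column 6: row 5 has {1, 3, 4, 5, 7} and column 6 has {2, 3, 4, 5, 7}, leaving only 6.
Row 5, column 1: row 5 has {1, 3, 4, 5, 6, 7} and column 1 has {1, 4, 5, 7}, leaving only 2.
Row 3 already has {1, 4, 5, 6, 7} and column 1 already has {1, 2, 4, 5, 7}, so row 3, column 1 must be 3.

3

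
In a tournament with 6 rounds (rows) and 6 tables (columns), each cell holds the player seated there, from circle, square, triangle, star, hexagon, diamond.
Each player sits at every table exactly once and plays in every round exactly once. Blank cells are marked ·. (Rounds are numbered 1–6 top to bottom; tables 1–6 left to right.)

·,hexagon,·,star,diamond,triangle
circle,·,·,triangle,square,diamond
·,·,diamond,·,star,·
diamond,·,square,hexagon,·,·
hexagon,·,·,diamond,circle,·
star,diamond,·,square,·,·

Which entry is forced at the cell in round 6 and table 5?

hexagon

Round 1, table 1: round 1 has {triangle, star, hexagon, diamond} and table 1 has {circle, star, hexagon, diamond}, leaving only square.
Round 1, table 3: round 1 has {square, triangle, star, hexagon, diamond} and table 3 has {square, diamond}, leaving only circle.
Round 2, table 2: round 2 has {circle, square, triangle, diamond} and table 2 has {hexagon, diamond}, leaving only star.
Round 2, table 3: round 2 has {circle, square, triangle, star, diamond} and table 3 has {circle, square, diamond}, leaving only hexagon.
Round 3, table 1: round 3 has {star, diamond} and table 1 has {circle, square, star, hexagon, diamond}, leaving only triangle.
Round 3, table 4: round 3 has {triangle, star, diamond} and table 4 has {square, triangle, star, hexagon, diamond}, leaving only circle.
Round 3, table 2: round 3 has {circle, triangle, star, diamond} and table 2 has {star, hexagon, diamond}, leaving only square.
Round 3, table 6: round 3 has {circle, square, triangle, star, diamond} and table 6 has {triangle, diamond}, leaving only hexagon.
Round 4, table 5: round 4 has {square, hexagon, diamond} and table 5 has {circle, square, star, diamond}, leaving only triangle.
Round 6 already has {square, star, diamond} and table 5 already has {circle, square, triangle, star, diamond}, so round 6, table 5 must be hexagon.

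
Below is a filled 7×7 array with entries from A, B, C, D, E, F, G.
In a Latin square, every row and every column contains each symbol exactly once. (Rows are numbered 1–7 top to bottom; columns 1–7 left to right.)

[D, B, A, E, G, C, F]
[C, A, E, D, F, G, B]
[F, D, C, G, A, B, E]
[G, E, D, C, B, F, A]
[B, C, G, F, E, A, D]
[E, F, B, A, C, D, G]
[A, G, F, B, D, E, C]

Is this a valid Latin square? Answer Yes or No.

Each row is a permutation of the 7 symbols, and so is each column.

Yes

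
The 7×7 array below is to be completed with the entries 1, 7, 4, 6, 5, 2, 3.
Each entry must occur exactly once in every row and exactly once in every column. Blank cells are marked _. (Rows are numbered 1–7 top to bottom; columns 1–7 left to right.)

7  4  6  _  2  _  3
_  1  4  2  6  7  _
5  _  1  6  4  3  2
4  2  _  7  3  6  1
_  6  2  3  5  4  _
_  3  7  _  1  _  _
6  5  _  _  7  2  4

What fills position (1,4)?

5

Row 2, column 1: row 2 has {1, 7, 4, 6, 2} and column 1 has {7, 4, 6, 5}, leaving only 3.
Row 2, column 7: row 2 has {1, 7, 4, 6, 2, 3} and column 7 has {1, 4, 2, 3}, leaving only 5.
Row 3, column 2: row 3 has {1, 4, 6, 5, 2, 3} and column 2 has {1, 4, 6, 5, 2, 3}, leaving only 7.
Row 4, column 3: row 4 has {1, 7, 4, 6, 2, 3} and column 3 has {1, 7, 4, 6, 2}, leaving only 5.
Row 5, column 1: row 5 has {4, 6, 5, 2, 3} and column 1 has {7, 4, 6, 5, 3}, leaving only 1.
Row 5, column 7: row 5 has {1, 4, 6, 5, 2, 3} and column 7 has {1, 4, 5, 2, 3}, leaving only 7.
Row 6, column 1: row 6 has {1, 7, 3} and column 1 has {1, 7, 4, 6, 5, 3}, leaving only 2.
Row 6, column 6: row 6 has {1, 7, 2, 3} and column 6 has {7, 4, 6, 2, 3}, leaving only 5.
Row 1, column 6: row 1 has {7, 4, 6, 2, 3} and column 6 has {7, 4, 6, 5, 2, 3}, leaving only 1.
Row 1 already has {1, 7, 4, 6, 2, 3} and column 4 already has {7, 6, 2, 3}, so row 1, column 4 must be 5.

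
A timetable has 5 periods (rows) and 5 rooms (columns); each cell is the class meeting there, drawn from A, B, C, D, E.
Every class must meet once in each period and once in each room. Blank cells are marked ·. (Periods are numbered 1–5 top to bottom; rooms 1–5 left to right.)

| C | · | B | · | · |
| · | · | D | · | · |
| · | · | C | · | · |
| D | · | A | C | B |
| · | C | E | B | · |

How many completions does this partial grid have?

Period 1, room 2: eliminating its period and room leaves {A, D, E}.
Period 1, room 4: eliminating its period and room leaves {A, D, E}.
Period 1, room 5: eliminating its period and room leaves {A, D, E}.
Period 2, room 1: eliminating its period and room leaves {A, B, E}.
Period 2, room 2: eliminating its period and room leaves {A, B, E}.
Period 2, room 4: eliminating its period and room leaves {A, E}.
Period 2, room 5: eliminating its period and room leaves {A, C, E}.
Period 3, room 1: eliminating its period and room leaves {A, B, E}.
Period 3, room 2: eliminating its period and room leaves {A, B, D, E}.
Period 3, room 4: eliminating its period and room leaves {A, D, E}.
Period 3, room 5: eliminating its period and room leaves {A, D, E}.
Period 4, room 2: eliminating its period and room leaves {E}.
Period 5, room 1: eliminating its period and room leaves {A}.
Period 5, room 5: eliminating its period and room leaves {A, D}.
Enumerating the assignments across these blanks that avoid any period or room repeat gives 3 completions.

3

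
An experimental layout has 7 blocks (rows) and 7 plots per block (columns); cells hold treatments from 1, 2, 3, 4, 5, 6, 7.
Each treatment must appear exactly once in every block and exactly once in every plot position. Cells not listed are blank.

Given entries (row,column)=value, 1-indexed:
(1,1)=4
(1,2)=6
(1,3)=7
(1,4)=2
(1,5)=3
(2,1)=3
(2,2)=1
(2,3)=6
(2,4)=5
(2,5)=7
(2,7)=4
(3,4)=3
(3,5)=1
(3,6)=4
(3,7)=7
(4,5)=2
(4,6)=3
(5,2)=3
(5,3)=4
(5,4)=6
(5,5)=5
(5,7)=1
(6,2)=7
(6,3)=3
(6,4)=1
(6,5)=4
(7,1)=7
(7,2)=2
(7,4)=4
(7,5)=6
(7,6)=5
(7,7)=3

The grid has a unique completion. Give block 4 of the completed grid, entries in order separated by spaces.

Block 4, plot 4: block 4 has {2, 3} and plot 4 has {1, 2, 3, 4, 5, 6}, leaving only 7.
Block 1, plot 6: block 1 has {2, 3, 4, 6, 7} and plot 6 has {3, 4, 5}, leaving only 1.
Block 1, plot 7: block 1 has {1, 2, 3, 4, 6, 7} and plot 7 has {1, 3, 4, 7}, leaving only 5.
Block 4, plot 7: block 4 has {2, 3, 7} and plot 7 has {1, 3, 4, 5, 7}, leaving only 6.
Block 2, plot 6: block 2 has {1, 3, 4, 5, 6, 7} and plot 6 has {1, 3, 4, 5}, leaving only 2.
Block 3, plot 2: block 3 has {1, 3, 4, 7} and plot 2 has {1, 2, 3, 6, 7}, leaving only 5.
Block 4, plot 2: block 4 has {2, 3, 6, 7} and plot 2 has {1, 2, 3, 5, 6, 7}, leaving only 4.
Block 3, plot 3: block 3 has {1, 3, 4, 5, 7} and plot 3 has {3, 4, 6, 7}, leaving only 2.
Block 3, plot 1: block 3 has {1, 2, 3, 4, 5, 7} and plot 1 has {3, 4, 7}, leaving only 6.
Block 5, plot 1: block 5 has {1, 3, 4, 5, 6} and plot 1 has {3, 4, 6, 7}, leaving only 2.
Block 5, plot 6: block 5 has {1, 2, 3, 4, 5, 6} and plot 6 has {1, 2, 3, 4, 5}, leaving only 7.
Block 6, plot 1: block 6 has {1, 3, 4, 7} and plot 1 has {2, 3, 4, 6, 7}, leaving only 5.
Block 4, plot 1: block 4 has {2, 3, 4, 6, 7} and plot 1 has {2, 3, 4, 5, 6, 7}, leaving only 1.
Block 4, plot 3: block 4 has {1, 2, 3, 4, 6, 7} and plot 3 has {2, 3, 4, 6, 7}, leaving only 5.
So block 4 reads: 1 4 5 7 2 3 6.

1 4 5 7 2 3 6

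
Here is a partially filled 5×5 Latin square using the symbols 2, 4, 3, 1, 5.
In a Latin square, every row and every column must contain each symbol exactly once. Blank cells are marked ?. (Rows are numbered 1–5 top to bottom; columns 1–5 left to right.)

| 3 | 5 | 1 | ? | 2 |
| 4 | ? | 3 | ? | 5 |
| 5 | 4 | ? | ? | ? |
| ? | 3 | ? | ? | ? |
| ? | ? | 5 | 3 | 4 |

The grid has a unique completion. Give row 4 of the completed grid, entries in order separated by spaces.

2 3 4 5 1

Row 4, column 5: row 4 has {3} and column 5 has {2, 4, 5}, leaving only 1.
Row 4, column 1: row 4 has {3, 1} and column 1 has {4, 3, 5}, leaving only 2.
Row 4, column 3: row 4 has {2, 3, 1} and column 3 has {3, 1, 5}, leaving only 4.
Row 4, column 4: row 4 has {2, 4, 3, 1} and column 4 has {3}, leaving only 5.
So row 4 reads: 2 3 4 5 1.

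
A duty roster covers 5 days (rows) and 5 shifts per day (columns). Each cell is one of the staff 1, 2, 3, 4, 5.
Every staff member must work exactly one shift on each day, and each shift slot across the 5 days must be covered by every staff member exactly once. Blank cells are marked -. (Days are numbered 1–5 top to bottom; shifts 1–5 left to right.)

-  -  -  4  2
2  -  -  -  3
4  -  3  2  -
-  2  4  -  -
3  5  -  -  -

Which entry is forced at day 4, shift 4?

3

Day 3, shift 2: day 3 has {2, 3, 4} and shift 2 has {2, 5}, leaving only 1.
Day 1, shift 2: day 1 has {2, 4} and shift 2 has {1, 2, 5}, leaving only 3.
Day 2, shift 2: day 2 has {2, 3} and shift 2 has {1, 2, 3, 5}, leaving only 4.
Day 3, shift 5: day 3 has {1, 2, 3, 4} and shift 5 has {2, 3}, leaving only 5.
Day 4, shift 5: day 4 has {2, 4} and shift 5 has {2, 3, 5}, leaving only 1.
Day 4, shift 1: day 4 has {1, 2, 4} and shift 1 has {2, 3, 4}, leaving only 5.
Day 4 already has {1, 2, 4, 5} and shift 4 already has {2, 4}, so day 4, shift 4 must be 3.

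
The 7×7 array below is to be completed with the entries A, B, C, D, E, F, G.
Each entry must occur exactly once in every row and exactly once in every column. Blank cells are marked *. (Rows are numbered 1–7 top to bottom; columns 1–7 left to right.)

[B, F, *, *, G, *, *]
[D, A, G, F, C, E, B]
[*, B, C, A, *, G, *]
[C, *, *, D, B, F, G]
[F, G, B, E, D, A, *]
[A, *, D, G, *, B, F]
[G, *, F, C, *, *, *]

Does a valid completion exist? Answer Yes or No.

Row 1, column 4: row 1 together with column 4 already contain {A, B, C, D, E, F, G} — every symbol — so nothing can go there. The grid has no valid completion.

No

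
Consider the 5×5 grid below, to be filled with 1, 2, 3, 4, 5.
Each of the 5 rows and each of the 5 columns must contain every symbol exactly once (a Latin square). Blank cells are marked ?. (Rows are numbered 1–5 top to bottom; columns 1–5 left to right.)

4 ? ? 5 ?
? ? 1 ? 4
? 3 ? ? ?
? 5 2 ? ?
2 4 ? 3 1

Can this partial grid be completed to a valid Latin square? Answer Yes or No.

Row 1, column 3: row 1 has {4, 5} and column 3 has {1, 2}, so it must be 3.
Row 1, column 5: row 1 has {3, 4, 5} and column 5 has {1, 4}, so it must be 2.
Row 1, column 2: row 1 has {2, 3, 4, 5} and column 2 has {3, 4, 5}, so it must be 1.
Row 2, column 2: row 2 has {1, 4} and column 2 has {1, 3, 4, 5}, so it must be 2.
Now row 2, column 4: row 2 together with column 4 already contain {1, 2, 3, 4, 5} — every symbol — so nothing can go there. The grid has no valid completion.

No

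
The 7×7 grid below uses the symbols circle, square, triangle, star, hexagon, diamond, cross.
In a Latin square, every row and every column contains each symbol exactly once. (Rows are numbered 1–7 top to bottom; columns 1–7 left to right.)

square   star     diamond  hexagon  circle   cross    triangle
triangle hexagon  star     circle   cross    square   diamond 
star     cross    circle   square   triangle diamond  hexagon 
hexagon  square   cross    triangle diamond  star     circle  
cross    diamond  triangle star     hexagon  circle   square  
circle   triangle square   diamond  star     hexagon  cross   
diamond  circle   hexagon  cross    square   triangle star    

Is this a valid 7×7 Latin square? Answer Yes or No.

Yes

Each row is a permutation of the 7 symbols, and so is each column.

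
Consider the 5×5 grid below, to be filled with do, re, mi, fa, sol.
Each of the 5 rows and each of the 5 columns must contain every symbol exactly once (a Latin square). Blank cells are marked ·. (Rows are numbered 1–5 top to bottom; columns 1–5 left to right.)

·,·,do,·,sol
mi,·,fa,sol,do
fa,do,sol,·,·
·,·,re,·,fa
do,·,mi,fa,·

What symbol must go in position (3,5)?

mi

Row 1, column 1: row 1 has {do, sol} and column 1 has {do, mi, fa}, leaving only re.
Row 1, column 4: row 1 has {do, re, sol} and column 4 has {fa, sol}, leaving only mi.
Row 1, column 2: row 1 has {do, re, mi, sol} and column 2 has {do}, leaving only fa.
Row 2, column 2: row 2 has {do, mi, fa, sol} and column 2 has {do, fa}, leaving only re.
Row 3, column 4: row 3 has {do, fa, sol} and column 4 has {mi, fa, sol}, leaving only re.
Row 3 already has {do, re, fa, sol} and column 5 already has {do, fa, sol}, so row 3, column 5 must be mi.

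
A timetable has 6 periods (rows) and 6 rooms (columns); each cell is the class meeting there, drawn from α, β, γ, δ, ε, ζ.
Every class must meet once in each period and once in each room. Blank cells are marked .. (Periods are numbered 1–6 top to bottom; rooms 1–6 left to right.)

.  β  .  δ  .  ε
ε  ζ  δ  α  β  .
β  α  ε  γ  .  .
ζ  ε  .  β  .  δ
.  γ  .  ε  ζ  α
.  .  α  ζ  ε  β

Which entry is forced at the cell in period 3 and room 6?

Period 3 already has {α, β, γ, ε} and room 6 already has {α, β, δ, ε}, so period 3, room 6 must be ζ.

ζ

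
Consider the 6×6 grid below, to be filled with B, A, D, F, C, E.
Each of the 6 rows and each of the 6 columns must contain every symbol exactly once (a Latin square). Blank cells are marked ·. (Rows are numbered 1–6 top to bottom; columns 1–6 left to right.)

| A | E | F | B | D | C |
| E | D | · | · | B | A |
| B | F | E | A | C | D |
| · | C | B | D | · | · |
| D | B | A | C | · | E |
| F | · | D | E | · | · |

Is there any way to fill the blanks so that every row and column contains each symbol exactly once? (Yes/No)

No

Row 4, column 1: row 4 together with column 1 already contain {B, A, D, F, C, E} — every symbol — so nothing can go there. The grid has no valid completion.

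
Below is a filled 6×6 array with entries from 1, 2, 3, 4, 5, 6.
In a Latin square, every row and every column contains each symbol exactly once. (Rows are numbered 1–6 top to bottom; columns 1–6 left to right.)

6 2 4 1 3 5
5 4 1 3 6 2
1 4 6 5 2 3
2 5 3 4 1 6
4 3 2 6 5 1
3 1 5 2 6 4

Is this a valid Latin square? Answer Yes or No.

No

Every row is a permutation, but column 2 contains 4 twice (at rows 2 and 3).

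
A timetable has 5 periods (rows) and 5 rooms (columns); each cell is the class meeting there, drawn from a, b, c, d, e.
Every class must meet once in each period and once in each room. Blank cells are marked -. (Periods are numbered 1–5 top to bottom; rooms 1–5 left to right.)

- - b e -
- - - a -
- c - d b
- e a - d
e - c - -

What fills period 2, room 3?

Period 3, room 1: period 3 has {b, c, d} and room 1 has {e}, leaving only a.
Period 3, room 3: period 3 has {a, b, c, d} and room 3 has {a, b, c}, leaving only e.
Period 2 already has {a} and room 3 already has {a, b, c, e}, so period 2, room 3 must be d.

d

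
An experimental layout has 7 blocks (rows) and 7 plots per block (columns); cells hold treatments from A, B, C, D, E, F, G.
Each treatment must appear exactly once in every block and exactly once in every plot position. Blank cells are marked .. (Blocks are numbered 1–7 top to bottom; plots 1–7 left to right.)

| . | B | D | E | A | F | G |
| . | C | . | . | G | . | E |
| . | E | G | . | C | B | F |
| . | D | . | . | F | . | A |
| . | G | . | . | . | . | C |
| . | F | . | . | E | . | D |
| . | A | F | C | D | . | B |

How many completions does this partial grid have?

22

Block 1, plot 1: eliminating its block and plot leaves {C}.
Block 2, plot 1: eliminating its block and plot leaves {A, B, D, F}.
Block 2, plot 3: eliminating its block and plot leaves {A, B}.
Block 2, plot 4: eliminating its block and plot leaves {A, B, D, F}.
Block 2, plot 6: eliminating its block and plot leaves {A, D}.
Block 3, plot 1: eliminating its block and plot leaves {A, D}.
Block 3, plot 4: eliminating its block and plot leaves {A, D}.
Block 4, plot 1: eliminating its block and plot leaves {B, C, E, G}.
Block 4, plot 3: eliminating its block and plot leaves {B, C, E}.
Block 4, plot 4: eliminating its block and plot leaves {B, G}.
Block 4, plot 6: eliminating its block and plot leaves {C, E, G}.
Block 5, plot 1: eliminating its block and plot leaves {A, B, D, E, F}.
Block 5, plot 3: eliminating its block and plot leaves {A, B, E}.
Block 5, plot 4: eliminating its block and plot leaves {A, B, D, F}.
Block 5, plot 5: eliminating its block and plot leaves {B}.
Block 5, plot 6: eliminating its block and plot leaves {A, D, E}.
Block 6, plot 1: eliminating its block and plot leaves {A, B, C, G}.
Block 6, plot 3: eliminating its block and plot leaves {A, B, C}.
Block 6, plot 4: eliminating its block and plot leaves {A, B, G}.
Block 6, plot 6: eliminating its block and plot leaves {A, C, G}.
Block 7, plot 1: eliminating its block and plot leaves {E, G}.
Block 7, plot 6: eliminating its block and plot leaves {E, G}.
Enumerating the assignments across these blanks that avoid any block or plot repeat gives 22 completions.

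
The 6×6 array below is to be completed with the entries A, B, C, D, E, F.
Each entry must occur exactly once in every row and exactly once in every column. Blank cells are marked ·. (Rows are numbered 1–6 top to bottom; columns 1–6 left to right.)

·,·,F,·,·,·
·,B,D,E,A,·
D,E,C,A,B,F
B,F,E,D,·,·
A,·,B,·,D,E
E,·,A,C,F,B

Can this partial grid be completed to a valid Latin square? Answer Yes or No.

No row or column among the givens repeats a symbol, and propagating forced cells runs into no contradiction.
One valid completion exists (for instance, C A F B E D / F B D E A C / D E C A B F / B F E D C A / A C B F D E / E D A C F B).

Yes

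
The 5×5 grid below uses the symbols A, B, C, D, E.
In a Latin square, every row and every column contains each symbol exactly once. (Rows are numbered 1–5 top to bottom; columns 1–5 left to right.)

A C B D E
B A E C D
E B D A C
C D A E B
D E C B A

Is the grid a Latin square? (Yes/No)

Each row is a permutation of the 5 symbols, and so is each column.

Yes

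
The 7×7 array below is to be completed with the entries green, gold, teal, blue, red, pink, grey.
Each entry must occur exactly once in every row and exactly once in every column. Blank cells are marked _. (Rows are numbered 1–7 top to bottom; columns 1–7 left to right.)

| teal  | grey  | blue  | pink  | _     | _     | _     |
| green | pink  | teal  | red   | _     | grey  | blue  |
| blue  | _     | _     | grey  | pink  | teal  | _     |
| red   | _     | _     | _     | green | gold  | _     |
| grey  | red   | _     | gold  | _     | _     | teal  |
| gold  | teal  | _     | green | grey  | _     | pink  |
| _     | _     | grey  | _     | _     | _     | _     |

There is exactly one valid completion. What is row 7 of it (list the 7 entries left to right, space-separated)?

pink gold grey blue teal red green

Row 7, column 1: row 7 has {grey} and column 1 has {green, gold, teal, blue, red, grey}, leaving only pink.
Row 2, column 5: row 2 has {green, teal, blue, red, pink, grey} and column 5 has {green, pink, grey}, leaving only gold.
Row 1, column 5: row 1 has {teal, blue, pink, grey} and column 5 has {green, gold, pink, grey}, leaving only red.
Row 1, column 6: row 1 has {teal, blue, red, pink, grey} and column 6 has {gold, teal, grey}, leaving only green.
Row 1, column 7: row 1 has {green, teal, blue, red, pink, grey} and column 7 has {teal, blue, pink}, leaving only gold.
Row 4, column 2: row 4 has {green, gold, red} and column 2 has {teal, red, pink, grey}, leaving only blue.
Row 4, column 3: row 4 has {green, gold, blue, red} and column 3 has {teal, blue, grey}, leaving only pink.
Row 4, column 4: row 4 has {green, gold, blue, red, pink} and column 4 has {green, gold, red, pink, grey}, leaving only teal.
Row 7, column 4: row 7 has {pink, grey} and column 4 has {green, gold, teal, red, pink, grey}, leaving only blue.
Row 7, column 5: row 7 has {blue, pink, grey} and column 5 has {green, gold, red, pink, grey}, leaving only teal.
Row 7, column 6: row 7 has {teal, blue, pink, grey} and column 6 has {green, gold, teal, grey}, leaving only red.
Row 7, column 7: row 7 has {teal, blue, red, pink, grey} and column 7 has {gold, teal, blue, pink}, leaving only green.
Row 7, column 2: row 7 has {green, teal, blue, red, pink, grey} and column 2 has {teal, blue, red, pink, grey}, leaving only gold.
So row 7 reads: pink gold grey blue teal red green.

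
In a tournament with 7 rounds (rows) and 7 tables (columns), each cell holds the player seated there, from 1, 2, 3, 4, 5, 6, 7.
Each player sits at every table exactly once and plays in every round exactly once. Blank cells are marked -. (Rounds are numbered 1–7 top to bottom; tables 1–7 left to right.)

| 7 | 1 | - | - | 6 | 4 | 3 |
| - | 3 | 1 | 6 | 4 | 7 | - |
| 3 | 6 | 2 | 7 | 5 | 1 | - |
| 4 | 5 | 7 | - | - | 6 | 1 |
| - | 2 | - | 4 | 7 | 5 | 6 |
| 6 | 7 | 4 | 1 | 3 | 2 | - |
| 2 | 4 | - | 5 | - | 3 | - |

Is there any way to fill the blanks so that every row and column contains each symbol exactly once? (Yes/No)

Yes

No round or table among the givens repeats a symbol, and propagating forced cells runs into no contradiction.
One valid completion exists (for instance, 7 1 5 2 6 4 3 / 5 3 1 6 4 7 2 / 3 6 2 7 5 1 4 / 4 5 7 3 2 6 1 / 1 2 3 4 7 5 6 / 6 7 4 1 3 2 5 / 2 4 6 5 1 3 7).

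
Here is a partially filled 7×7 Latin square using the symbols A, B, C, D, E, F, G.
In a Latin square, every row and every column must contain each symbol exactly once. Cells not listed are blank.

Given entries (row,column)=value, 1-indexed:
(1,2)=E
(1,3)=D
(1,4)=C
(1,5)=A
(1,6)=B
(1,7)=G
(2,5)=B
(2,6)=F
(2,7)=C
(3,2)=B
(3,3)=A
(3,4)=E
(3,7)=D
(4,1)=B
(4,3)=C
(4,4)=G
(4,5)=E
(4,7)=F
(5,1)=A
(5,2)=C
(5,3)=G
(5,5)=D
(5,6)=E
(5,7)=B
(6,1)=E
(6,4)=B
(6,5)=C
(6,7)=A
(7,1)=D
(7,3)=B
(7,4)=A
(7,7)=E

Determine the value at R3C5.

F

Row 1, column 1: row 1 has {A, B, C, D, E, G} and column 1 has {A, B, D, E}, leaving only F.
Row 2, column 1: row 2 has {B, C, F} and column 1 has {A, B, D, E, F}, leaving only G.
Row 2, column 3: row 2 has {B, C, F, G} and column 3 has {A, B, C, D, G}, leaving only E.
Row 2, column 4: row 2 has {B, C, E, F, G} and column 4 has {A, B, C, E, G}, leaving only D.
Row 2, column 2: row 2 has {B, C, D, E, F, G} and column 2 has {B, C, E}, leaving only A.
Row 3, column 1: row 3 has {A, B, D, E} and column 1 has {A, B, D, E, F, G}, leaving only C.
Row 3, column 6: row 3 has {A, B, C, D, E} and column 6 has {B, E, F}, leaving only G.
Row 3 already has {A, B, C, D, E, G} and column 5 already has {A, B, C, D, E}, so row 3, column 5 must be F.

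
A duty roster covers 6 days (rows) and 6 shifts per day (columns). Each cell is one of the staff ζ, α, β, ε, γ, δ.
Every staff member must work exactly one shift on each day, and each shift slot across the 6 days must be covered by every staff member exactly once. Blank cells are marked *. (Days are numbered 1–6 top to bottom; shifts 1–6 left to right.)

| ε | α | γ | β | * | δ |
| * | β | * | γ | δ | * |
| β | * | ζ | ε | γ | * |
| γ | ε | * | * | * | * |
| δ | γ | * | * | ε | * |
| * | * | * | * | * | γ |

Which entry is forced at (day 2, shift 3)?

Day 1, shift 5: day 1 has {α, β, ε, γ, δ} and shift 5 has {ε, γ, δ}, leaving only ζ.
Day 3, shift 2: day 3 has {ζ, β, ε, γ} and shift 2 has {α, β, ε, γ}, leaving only δ.
Day 3, shift 6: day 3 has {ζ, β, ε, γ, δ} and shift 6 has {γ, δ}, leaving only α.
Day 6, shift 2: day 6 has {γ} and shift 2 has {α, β, ε, γ, δ}, leaving only ζ.
Day 6, shift 1: day 6 has {ζ, γ} and shift 1 has {β, ε, γ, δ}, leaving only α.
Day 2, shift 1: day 2 has {β, γ, δ} and shift 1 has {α, β, ε, γ, δ}, leaving only ζ.
Day 2, shift 6: day 2 has {ζ, β, γ, δ} and shift 6 has {α, γ, δ}, leaving only ε.
Day 2 already has {ζ, β, ε, γ, δ} and shift 3 already has {ζ, γ}, so day 2, shift 3 must be α.

α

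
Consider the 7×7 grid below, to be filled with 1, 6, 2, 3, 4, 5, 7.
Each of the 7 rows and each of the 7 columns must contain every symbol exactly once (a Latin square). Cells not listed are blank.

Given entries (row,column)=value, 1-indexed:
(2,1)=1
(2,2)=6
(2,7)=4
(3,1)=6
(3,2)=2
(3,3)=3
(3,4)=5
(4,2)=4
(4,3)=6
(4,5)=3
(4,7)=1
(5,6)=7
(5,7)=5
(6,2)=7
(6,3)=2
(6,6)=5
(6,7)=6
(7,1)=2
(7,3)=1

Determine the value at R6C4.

Row 3, column 7: row 3 has {6, 2, 3, 5} and column 7 has {1, 6, 4, 5}, leaving only 7.
Row 4, column 6: row 4 has {1, 6, 3, 4} and column 6 has {5, 7}, leaving only 2.
Row 2, column 6: row 2 has {1, 6, 4} and column 6 has {2, 5, 7}, leaving only 3.
Row 4, column 4: row 4 has {1, 6, 2, 3, 4} and column 4 has {5}, leaving only 7.
Row 2, column 4: row 2 has {1, 6, 3, 4} and column 4 has {5, 7}, leaving only 2.
Row 4, column 1: row 4 has {1, 6, 2, 3, 4, 7} and column 1 has {1, 6, 2}, leaving only 5.
Row 5, column 3: row 5 has {5, 7} and column 3 has {1, 6, 2, 3}, leaving only 4.
Row 5, column 1: row 5 has {4, 5, 7} and column 1 has {1, 6, 2, 5}, leaving only 3.
Row 5, column 2: row 5 has {3, 4, 5, 7} and column 2 has {6, 2, 4, 7}, leaving only 1.
Row 5, column 4: row 5 has {1, 3, 4, 5, 7} and column 4 has {2, 5, 7}, leaving only 6.
Row 5, column 5: row 5 has {1, 6, 3, 4, 5, 7} and column 5 has {3}, leaving only 2.
Row 6, column 1: row 6 has {6, 2, 5, 7} and column 1 has {1, 6, 2, 3, 5}, leaving only 4.
Row 1, column 1: row 1 has {} and column 1 has {1, 6, 2, 3, 4, 5}, leaving only 7.
Row 1, column 3: row 1 has {7} and column 3 has {1, 6, 2, 3, 4}, leaving only 5.
Row 1, column 2: row 1 has {5, 7} and column 2 has {1, 6, 2, 4, 7}, leaving only 3.
Row 1, column 7: row 1 has {3, 5, 7} and column 7 has {1, 6, 4, 5, 7}, leaving only 2.
Row 2, column 3: row 2 has {1, 6, 2, 3, 4} and column 3 has {1, 6, 2, 3, 4, 5}, leaving only 7.
Row 2, column 5: row 2 has {1, 6, 2, 3, 4, 7} and column 5 has {2, 3}, leaving only 5.
Row 6, column 5: row 6 has {6, 2, 4, 5, 7} and column 5 has {2, 3, 5}, leaving only 1.
Row 6 already has {1, 6, 2, 4, 5, 7} and column 4 already has {6, 2, 5, 7}, so row 6, column 4 must be 3.

3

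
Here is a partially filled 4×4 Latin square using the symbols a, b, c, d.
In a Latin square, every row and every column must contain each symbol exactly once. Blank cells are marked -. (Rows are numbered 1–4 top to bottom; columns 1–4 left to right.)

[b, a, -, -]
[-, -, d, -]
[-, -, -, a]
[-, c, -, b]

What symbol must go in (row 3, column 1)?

c

Row 1, column 3: row 1 has {a, b} and column 3 has {d}, leaving only c.
Row 1, column 4: row 1 has {a, b, c} and column 4 has {a, b}, leaving only d.
Row 2, column 2: row 2 has {d} and column 2 has {a, c}, leaving only b.
Row 2, column 4: row 2 has {b, d} and column 4 has {a, b, d}, leaving only c.
Row 2, column 1: row 2 has {b, c, d} and column 1 has {b}, leaving only a.
Row 3, column 2: row 3 has {a} and column 2 has {a, b, c}, leaving only d.
Row 3 already has {a, d} and column 1 already has {a, b}, so row 3, column 1 must be c.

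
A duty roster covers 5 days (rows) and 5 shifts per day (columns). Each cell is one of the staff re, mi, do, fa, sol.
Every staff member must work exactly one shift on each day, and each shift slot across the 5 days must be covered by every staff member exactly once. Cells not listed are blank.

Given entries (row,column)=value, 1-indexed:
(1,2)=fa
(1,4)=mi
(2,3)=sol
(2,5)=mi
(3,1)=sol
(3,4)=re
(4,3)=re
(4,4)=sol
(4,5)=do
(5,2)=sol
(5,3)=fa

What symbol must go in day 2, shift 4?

Day 1, shift 3: day 1 has {mi, fa} and shift 3 has {re, fa, sol}, leaving only do.
Day 1, shift 1: day 1 has {mi, do, fa} and shift 1 has {sol}, leaving only re.
Day 1, shift 5: day 1 has {re, mi, do, fa} and shift 5 has {mi, do}, leaving only sol.
Day 3, shift 3: day 3 has {re, sol} and shift 3 has {re, do, fa, sol}, leaving only mi.
Day 3, shift 2: day 3 has {re, mi, sol} and shift 2 has {fa, sol}, leaving only do.
Day 2, shift 2: day 2 has {mi, sol} and shift 2 has {do, fa, sol}, leaving only re.
Day 3, shift 5: day 3 has {re, mi, do, sol} and shift 5 has {mi, do, sol}, leaving only fa.
Day 4, shift 2: day 4 has {re, do, sol} and shift 2 has {re, do, fa, sol}, leaving only mi.
Day 4, shift 1: day 4 has {re, mi, do, sol} and shift 1 has {re, sol}, leaving only fa.
Day 2, shift 1: day 2 has {re, mi, sol} and shift 1 has {re, fa, sol}, leaving only do.
Day 2 already has {re, mi, do, sol} and shift 4 already has {re, mi, sol}, so day 2, shift 4 must be fa.

fa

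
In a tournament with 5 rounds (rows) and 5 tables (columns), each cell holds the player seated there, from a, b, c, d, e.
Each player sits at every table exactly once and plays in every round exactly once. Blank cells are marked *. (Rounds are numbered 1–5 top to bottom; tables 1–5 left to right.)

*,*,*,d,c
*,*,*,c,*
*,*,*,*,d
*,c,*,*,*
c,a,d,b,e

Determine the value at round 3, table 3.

Round 3, table 3 is narrowed to {a, b, c, e}.
If it were a, then round 3, table 2 would be left with no valid symbol.
If it were b, then round 3, table 4 would be left with no valid symbol.
If it were e, then round 3, table 4 would be left with no valid symbol.
So round 3, table 3 must be c.

c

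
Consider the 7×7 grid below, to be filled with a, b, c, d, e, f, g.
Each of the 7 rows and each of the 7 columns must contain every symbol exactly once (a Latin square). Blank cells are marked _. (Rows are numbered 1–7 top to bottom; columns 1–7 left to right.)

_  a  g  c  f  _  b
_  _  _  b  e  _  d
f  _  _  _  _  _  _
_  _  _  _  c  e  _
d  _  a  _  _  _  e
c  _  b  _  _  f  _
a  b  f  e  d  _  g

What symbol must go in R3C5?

Row 1, column 1: row 1 has {a, b, c, f, g} and column 1 has {a, c, d, f}, leaving only e.
Row 1, column 6: row 1 has {a, b, c, e, f, g} and column 6 has {e, f}, leaving only d.
Row 2, column 1: row 2 has {b, d, e} and column 1 has {a, c, d, e, f}, leaving only g.
Row 2, column 3: row 2 has {b, d, e, g} and column 3 has {a, b, f, g}, leaving only c.
Row 2, column 2: row 2 has {b, c, d, e, g} and column 2 has {a, b}, leaving only f.
Row 2, column 6: row 2 has {b, c, d, e, f, g} and column 6 has {d, e, f}, leaving only a.
Row 4, column 1: row 4 has {c, e} and column 1 has {a, c, d, e, f, g}, leaving only b.
Row 4, column 3: row 4 has {b, c, e} and column 3 has {a, b, c, f, g}, leaving only d.
Row 3, column 3: row 3 has {f} and column 3 has {a, b, c, d, f, g}, leaving only e.
Row 4, column 2: row 4 has {b, c, d, e} and column 2 has {a, b, f}, leaving only g.
Row 5, column 2: row 5 has {a, d, e} and column 2 has {a, b, f, g}, leaving only c.
Row 3, column 2: row 3 has {e, f} and column 2 has {a, b, c, f, g}, leaving only d.
Row 6, column 2: row 6 has {b, c, f} and column 2 has {a, b, c, d, f, g}, leaving only e.
Row 6, column 7: row 6 has {b, c, e, f} and column 7 has {b, d, e, g}, leaving only a.
Row 3, column 7: row 3 has {d, e, f} and column 7 has {a, b, d, e, g}, leaving only c.
Row 4, column 7: row 4 has {b, c, d, e, g} and column 7 has {a, b, c, d, e, g}, leaving only f.
Row 4, column 4: row 4 has {b, c, d, e, f, g} and column 4 has {b, c, e}, leaving only a.
Row 3, column 4: row 3 has {c, d, e, f} and column 4 has {a, b, c, e}, leaving only g.
Row 3, column 6: row 3 has {c, d, e, f, g} and column 6 has {a, d, e, f}, leaving only b.
Row 3 already has {b, c, d, e, f, g} and column 5 already has {c, d, e, f}, so row 3, column 5 must be a.

a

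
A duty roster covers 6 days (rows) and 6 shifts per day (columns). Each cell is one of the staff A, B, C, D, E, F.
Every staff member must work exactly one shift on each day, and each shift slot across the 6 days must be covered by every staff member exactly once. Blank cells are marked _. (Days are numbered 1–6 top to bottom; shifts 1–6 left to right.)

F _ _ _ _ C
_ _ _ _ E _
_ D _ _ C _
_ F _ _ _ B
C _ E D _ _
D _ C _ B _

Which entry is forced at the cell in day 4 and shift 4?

Day 4, shift 4 is narrowed to {A, C, E}.
If it were A, then day 4, shift 5 would be left with no valid symbol.
If it were E, then day 4, shift 5 would be left with no valid symbol.
So day 4, shift 4 must be C.

C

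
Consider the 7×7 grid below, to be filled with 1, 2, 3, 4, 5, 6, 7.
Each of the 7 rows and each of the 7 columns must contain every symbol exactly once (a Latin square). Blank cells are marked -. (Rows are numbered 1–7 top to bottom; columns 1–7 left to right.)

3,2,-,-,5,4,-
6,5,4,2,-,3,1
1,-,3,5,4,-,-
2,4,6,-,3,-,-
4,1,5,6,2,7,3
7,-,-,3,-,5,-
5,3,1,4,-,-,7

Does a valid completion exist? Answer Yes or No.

No row or column among the givens repeats a symbol, and propagating forced cells runs into no contradiction.
One valid completion exists (for instance, 3 2 7 1 5 4 6 / 6 5 4 2 7 3 1 / 1 7 3 5 4 6 2 / 2 4 6 7 3 1 5 / 4 1 5 6 2 7 3 / 7 6 2 3 1 5 4 / 5 3 1 4 6 2 7).

Yes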